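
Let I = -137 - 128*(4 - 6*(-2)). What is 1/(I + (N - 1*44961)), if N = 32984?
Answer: -1/14162 ≈ -7.0611e-5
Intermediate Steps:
I = -2185 (I = -137 - 128*(4 + 12) = -137 - 128*16 = -137 - 2048 = -2185)
1/(I + (N - 1*44961)) = 1/(-2185 + (32984 - 1*44961)) = 1/(-2185 + (32984 - 44961)) = 1/(-2185 - 11977) = 1/(-14162) = -1/14162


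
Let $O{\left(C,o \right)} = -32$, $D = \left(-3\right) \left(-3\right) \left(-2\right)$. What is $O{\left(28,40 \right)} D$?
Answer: $576$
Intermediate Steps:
$D = -18$ ($D = 9 \left(-2\right) = -18$)
$O{\left(28,40 \right)} D = \left(-32\right) \left(-18\right) = 576$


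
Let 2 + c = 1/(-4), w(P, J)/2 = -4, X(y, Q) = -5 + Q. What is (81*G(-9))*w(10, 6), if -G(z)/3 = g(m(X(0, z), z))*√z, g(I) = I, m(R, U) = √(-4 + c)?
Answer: -14580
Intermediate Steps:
w(P, J) = -8 (w(P, J) = 2*(-4) = -8)
c = -9/4 (c = -2 + 1/(-4) = -2 - ¼ = -9/4 ≈ -2.2500)
m(R, U) = 5*I/2 (m(R, U) = √(-4 - 9/4) = √(-25/4) = 5*I/2)
G(z) = -15*I*√z/2 (G(z) = -3*5*I/2*√z = -15*I*√z/2)
(81*G(-9))*w(10, 6) = (81*(-15*I*√(-9)/2))*(-8) = (81*(-15*I*3*I/2))*(-8) = (81*(45/2))*(-8) = (3645/2)*(-8) = -14580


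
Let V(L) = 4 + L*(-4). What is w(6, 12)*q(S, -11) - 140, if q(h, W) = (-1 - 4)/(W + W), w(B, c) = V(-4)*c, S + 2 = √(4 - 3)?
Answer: -940/11 ≈ -85.455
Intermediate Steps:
V(L) = 4 - 4*L
S = -1 (S = -2 + √(4 - 3) = -2 + √1 = -2 + 1 = -1)
w(B, c) = 20*c (w(B, c) = (4 - 4*(-4))*c = (4 + 16)*c = 20*c)
q(h, W) = -5/(2*W) (q(h, W) = -5*1/(2*W) = -5/(2*W))
w(6, 12)*q(S, -11) - 140 = (20*12)*(-5/2/(-11)) - 140 = 240*(-5/2*(-1/11)) - 140 = 240*(5/22) - 140 = 600/11 - 140 = -940/11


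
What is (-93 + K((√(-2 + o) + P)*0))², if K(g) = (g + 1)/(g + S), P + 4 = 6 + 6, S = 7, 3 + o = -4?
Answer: 422500/49 ≈ 8622.5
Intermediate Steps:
o = -7 (o = -3 - 4 = -7)
P = 8 (P = -4 + (6 + 6) = -4 + 12 = 8)
K(g) = (1 + g)/(7 + g) (K(g) = (g + 1)/(g + 7) = (1 + g)/(7 + g))
(-93 + K((√(-2 + o) + P)*0))² = (-93 + (1 + (√(-2 - 7) + 8)*0)/(7 + (√(-2 - 7) + 8)*0))² = (-93 + (1 + (√(-9) + 8)*0)/(7 + (√(-9) + 8)*0))² = (-93 + (1 + (3*I + 8)*0)/(7 + (3*I + 8)*0))² = (-93 + (1 + (8 + 3*I)*0)/(7 + (8 + 3*I)*0))² = (-93 + (1 + 0)/(7 + 0))² = (-93 + 1/7)² = (-93 + (⅐)*1)² = (-93 + ⅐)² = (-650/7)² = 422500/49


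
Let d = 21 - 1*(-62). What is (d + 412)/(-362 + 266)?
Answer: -165/32 ≈ -5.1563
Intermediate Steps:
d = 83 (d = 21 + 62 = 83)
(d + 412)/(-362 + 266) = (83 + 412)/(-362 + 266) = 495/(-96) = 495*(-1/96) = -165/32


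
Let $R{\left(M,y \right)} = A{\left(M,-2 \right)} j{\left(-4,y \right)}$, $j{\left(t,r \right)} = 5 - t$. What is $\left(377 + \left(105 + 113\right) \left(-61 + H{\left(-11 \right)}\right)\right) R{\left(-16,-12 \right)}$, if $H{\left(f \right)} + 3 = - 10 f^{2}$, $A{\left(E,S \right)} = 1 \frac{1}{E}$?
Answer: $\frac{2496195}{16} \approx 1.5601 \cdot 10^{5}$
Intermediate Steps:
$A{\left(E,S \right)} = \frac{1}{E}$
$H{\left(f \right)} = -3 - 10 f^{2}$
$R{\left(M,y \right)} = \frac{9}{M}$ ($R{\left(M,y \right)} = \frac{5 - -4}{M} = \frac{5 + 4}{M} = \frac{1}{M} 9 = \frac{9}{M}$)
$\left(377 + \left(105 + 113\right) \left(-61 + H{\left(-11 \right)}\right)\right) R{\left(-16,-12 \right)} = \left(377 + \left(105 + 113\right) \left(-61 - \left(3 + 10 \left(-11\right)^{2}\right)\right)\right) \frac{9}{-16} = \left(377 + 218 \left(-61 - 1213\right)\right) 9 \left(- \frac{1}{16}\right) = \left(377 + 218 \left(-61 - 1213\right)\right) \left(- \frac{9}{16}\right) = \left(377 + 218 \left(-1274\right)\right) \left(- \frac{9}{16}\right) = \left(377 - 277732\right) \left(- \frac{9}{16}\right) = \left(-277355\right) \left(- \frac{9}{16}\right) = \frac{2496195}{16}$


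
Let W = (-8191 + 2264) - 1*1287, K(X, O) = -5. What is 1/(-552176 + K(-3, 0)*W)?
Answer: -1/516106 ≈ -1.9376e-6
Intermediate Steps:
W = -7214 (W = -5927 - 1287 = -7214)
1/(-552176 + K(-3, 0)*W) = 1/(-552176 - 5*(-7214)) = 1/(-552176 + 36070) = 1/(-516106) = -1/516106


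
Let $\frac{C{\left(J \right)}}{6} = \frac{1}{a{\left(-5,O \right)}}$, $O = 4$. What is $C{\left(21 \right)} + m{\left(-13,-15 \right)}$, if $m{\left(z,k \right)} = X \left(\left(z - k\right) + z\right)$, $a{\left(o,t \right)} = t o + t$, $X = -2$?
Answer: $\frac{173}{8} \approx 21.625$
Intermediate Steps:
$a{\left(o,t \right)} = t + o t$ ($a{\left(o,t \right)} = o t + t = t + o t$)
$m{\left(z,k \right)} = - 4 z + 2 k$ ($m{\left(z,k \right)} = - 2 \left(\left(z - k\right) + z\right) = - 2 \left(- k + 2 z\right) = - 4 z + 2 k$)
$C{\left(J \right)} = - \frac{3}{8}$ ($C{\left(J \right)} = \frac{6}{4 \left(1 - 5\right)} = \frac{6}{4 \left(-4\right)} = \frac{6}{-16} = 6 \left(- \frac{1}{16}\right) = - \frac{3}{8}$)
$C{\left(21 \right)} + m{\left(-13,-15 \right)} = - \frac{3}{8} + \left(\left(-4\right) \left(-13\right) + 2 \left(-15\right)\right) = - \frac{3}{8} + \left(52 - 30\right) = - \frac{3}{8} + 22 = \frac{173}{8}$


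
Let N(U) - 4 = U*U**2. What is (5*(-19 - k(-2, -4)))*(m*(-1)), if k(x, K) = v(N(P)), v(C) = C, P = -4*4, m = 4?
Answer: -81460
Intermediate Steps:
P = -16
N(U) = 4 + U**3 (N(U) = 4 + U*U**2 = 4 + U**3)
k(x, K) = -4092 (k(x, K) = 4 + (-16)**3 = 4 - 4096 = -4092)
(5*(-19 - k(-2, -4)))*(m*(-1)) = (5*(-19 - 1*(-4092)))*(4*(-1)) = (5*(-19 + 4092))*(-4) = (5*4073)*(-4) = 20365*(-4) = -81460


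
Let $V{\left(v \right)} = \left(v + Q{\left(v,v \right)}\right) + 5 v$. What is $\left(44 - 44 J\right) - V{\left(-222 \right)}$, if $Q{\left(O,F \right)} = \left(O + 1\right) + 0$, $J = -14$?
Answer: $2213$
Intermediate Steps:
$Q{\left(O,F \right)} = 1 + O$ ($Q{\left(O,F \right)} = \left(1 + O\right) + 0 = 1 + O$)
$V{\left(v \right)} = 1 + 7 v$ ($V{\left(v \right)} = \left(v + \left(1 + v\right)\right) + 5 v = \left(1 + 2 v\right) + 5 v = 1 + 7 v$)
$\left(44 - 44 J\right) - V{\left(-222 \right)} = \left(44 - -616\right) - \left(1 + 7 \left(-222\right)\right) = \left(44 + 616\right) - \left(1 - 1554\right) = 660 - -1553 = 660 + 1553 = 2213$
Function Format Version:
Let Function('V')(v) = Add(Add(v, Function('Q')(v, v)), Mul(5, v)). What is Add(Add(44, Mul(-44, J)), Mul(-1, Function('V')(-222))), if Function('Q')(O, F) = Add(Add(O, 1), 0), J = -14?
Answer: 2213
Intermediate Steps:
Function('Q')(O, F) = Add(1, O) (Function('Q')(O, F) = Add(Add(1, O), 0) = Add(1, O))
Function('V')(v) = Add(1, Mul(7, v)) (Function('V')(v) = Add(Add(v, Add(1, v)), Mul(5, v)) = Add(Add(1, Mul(2, v)), Mul(5, v)) = Add(1, Mul(7, v)))
Add(Add(44, Mul(-44, J)), Mul(-1, Function('V')(-222))) = Add(Add(44, Mul(-44, -14)), Mul(-1, Add(1, Mul(7, -222)))) = Add(Add(44, 616), Mul(-1, Add(1, -1554))) = Add(660, Mul(-1, -1553)) = Add(660, 1553) = 2213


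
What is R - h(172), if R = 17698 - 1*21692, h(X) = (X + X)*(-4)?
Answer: -2618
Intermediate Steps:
h(X) = -8*X (h(X) = (2*X)*(-4) = -8*X)
R = -3994 (R = 17698 - 21692 = -3994)
R - h(172) = -3994 - (-8)*172 = -3994 - 1*(-1376) = -3994 + 1376 = -2618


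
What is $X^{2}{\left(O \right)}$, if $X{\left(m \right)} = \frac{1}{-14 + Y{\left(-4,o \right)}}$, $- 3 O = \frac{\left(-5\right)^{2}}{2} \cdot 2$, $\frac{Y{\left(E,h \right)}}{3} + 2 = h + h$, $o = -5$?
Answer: $\frac{1}{2500} \approx 0.0004$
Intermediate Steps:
$Y{\left(E,h \right)} = -6 + 6 h$ ($Y{\left(E,h \right)} = -6 + 3 \left(h + h\right) = -6 + 3 \cdot 2 h = -6 + 6 h$)
$O = - \frac{25}{3}$ ($O = - \frac{\frac{\left(-5\right)^{2}}{2} \cdot 2}{3} = - \frac{\frac{1}{2} \cdot 25 \cdot 2}{3} = - \frac{\frac{25}{2} \cdot 2}{3} = \left(- \frac{1}{3}\right) 25 = - \frac{25}{3} \approx -8.3333$)
$X{\left(m \right)} = - \frac{1}{50}$ ($X{\left(m \right)} = \frac{1}{-14 + \left(-6 + 6 \left(-5\right)\right)} = \frac{1}{-14 - 36} = \frac{1}{-50} = - \frac{1}{50}$)
$X^{2}{\left(O \right)} = \left(- \frac{1}{50}\right)^{2} = \frac{1}{2500}$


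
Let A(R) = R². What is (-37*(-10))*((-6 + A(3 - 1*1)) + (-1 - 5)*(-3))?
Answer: 5920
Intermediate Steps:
(-37*(-10))*((-6 + A(3 - 1*1)) + (-1 - 5)*(-3)) = (-37*(-10))*((-6 + (3 - 1*1)²) + (-1 - 5)*(-3)) = 370*((-6 + (3 - 1)²) - 6*(-3)) = 370*((-6 + 2²) + 18) = 370*((-6 + 4) + 18) = 370*(-2 + 18) = 370*16 = 5920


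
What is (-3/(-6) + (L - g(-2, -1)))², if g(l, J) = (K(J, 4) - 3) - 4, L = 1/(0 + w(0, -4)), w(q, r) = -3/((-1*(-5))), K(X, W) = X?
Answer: 1681/36 ≈ 46.694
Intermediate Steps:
w(q, r) = -⅗ (w(q, r) = -3/5 = -3*⅕ = -⅗)
L = -5/3 (L = 1/(0 - ⅗) = 1/(-⅗) = -5/3 ≈ -1.6667)
g(l, J) = -7 + J (g(l, J) = (J - 3) - 4 = (-3 + J) - 4 = -7 + J)
(-3/(-6) + (L - g(-2, -1)))² = (-3/(-6) + (-5/3 - (-7 - 1)))² = (-3*(-⅙) + (-5/3 - 1*(-8)))² = (½ + (-5/3 + 8))² = (½ + 19/3)² = (41/6)² = 1681/36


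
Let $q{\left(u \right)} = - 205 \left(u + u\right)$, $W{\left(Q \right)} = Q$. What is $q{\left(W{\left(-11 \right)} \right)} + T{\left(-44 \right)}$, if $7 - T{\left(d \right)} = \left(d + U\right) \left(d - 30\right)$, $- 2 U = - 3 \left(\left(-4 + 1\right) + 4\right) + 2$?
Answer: $1298$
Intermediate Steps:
$U = \frac{1}{2}$ ($U = - \frac{- 3 \left(\left(-4 + 1\right) + 4\right) + 2}{2} = - \frac{- 3 \left(-3 + 4\right) + 2}{2} = - \frac{\left(-3\right) 1 + 2}{2} = - \frac{-3 + 2}{2} = \left(- \frac{1}{2}\right) \left(-1\right) = \frac{1}{2} \approx 0.5$)
$q{\left(u \right)} = - 410 u$ ($q{\left(u \right)} = - 205 \cdot 2 u = - 410 u$)
$T{\left(d \right)} = 7 - \left(\frac{1}{2} + d\right) \left(-30 + d\right)$ ($T{\left(d \right)} = 7 - \left(d + \frac{1}{2}\right) \left(d - 30\right) = 7 - \left(\frac{1}{2} + d\right) \left(-30 + d\right)$)
$q{\left(W{\left(-11 \right)} \right)} + T{\left(-44 \right)} = \left(-410\right) \left(-11\right) + \left(22 - \left(-44\right)^{2} + \frac{59}{2} \left(-44\right)\right) = 4510 - 3212 = 1298$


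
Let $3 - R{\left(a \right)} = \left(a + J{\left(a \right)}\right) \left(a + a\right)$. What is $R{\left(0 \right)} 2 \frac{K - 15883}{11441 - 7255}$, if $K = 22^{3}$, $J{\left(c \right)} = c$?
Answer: $- \frac{15705}{2093} \approx -7.5036$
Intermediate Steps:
$K = 10648$
$R{\left(a \right)} = 3 - 4 a^{2}$ ($R{\left(a \right)} = 3 - \left(a + a\right) \left(a + a\right) = 3 - 2 a 2 a = 3 - 4 a^{2}$)
$R{\left(0 \right)} 2 \frac{K - 15883}{11441 - 7255} = \left(3 - 4 \cdot 0^{2}\right) 2 \frac{10648 - 15883}{11441 - 7255} = \left(3 - 0\right) 2 \left(- \frac{5235}{4186}\right) = \left(3 + 0\right) 2 \left(\left(-5235\right) \frac{1}{4186}\right) = 3 \cdot 2 \left(- \frac{5235}{4186}\right) = 6 \left(- \frac{5235}{4186}\right) = - \frac{15705}{2093}$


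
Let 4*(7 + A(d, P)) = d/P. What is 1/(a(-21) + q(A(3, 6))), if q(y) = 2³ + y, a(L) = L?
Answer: -8/159 ≈ -0.050314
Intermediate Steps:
A(d, P) = -7 + d/(4*P) (A(d, P) = -7 + (d/P)/4 = -7 + d/(4*P))
q(y) = 8 + y
1/(a(-21) + q(A(3, 6))) = 1/(-21 + (8 + (-7 + (¼)*3/6))) = 1/(-21 + (8 + (-7 + (¼)*3*(⅙)))) = 1/(-21 + (8 + (-7 + ⅛))) = 1/(-21 + (8 - 55/8)) = 1/(-21 + 9/8) = 1/(-159/8) = -8/159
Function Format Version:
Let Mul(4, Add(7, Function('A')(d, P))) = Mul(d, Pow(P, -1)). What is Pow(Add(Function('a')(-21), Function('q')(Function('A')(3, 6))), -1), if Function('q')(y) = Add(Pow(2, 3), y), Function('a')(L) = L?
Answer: Rational(-8, 159) ≈ -0.050314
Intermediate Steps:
Function('A')(d, P) = Add(-7, Mul(Rational(1, 4), d, Pow(P, -1))) (Function('A')(d, P) = Add(-7, Mul(Rational(1, 4), Mul(d, Pow(P, -1)))) = Add(-7, Mul(Rational(1, 4), d, Pow(P, -1))))
Function('q')(y) = Add(8, y)
Pow(Add(Function('a')(-21), Function('q')(Function('A')(3, 6))), -1) = Pow(Add(-21, Add(8, Add(-7, Mul(Rational(1, 4), 3, Pow(6, -1))))), -1) = Pow(Add(-21, Add(8, Add(-7, Mul(Rational(1, 4), 3, Rational(1, 6))))), -1) = Pow(Add(-21, Add(8, Add(-7, Rational(1, 8)))), -1) = Pow(Add(-21, Add(8, Rational(-55, 8))), -1) = Pow(Add(-21, Rational(9, 8)), -1) = Pow(Rational(-159, 8), -1) = Rational(-8, 159)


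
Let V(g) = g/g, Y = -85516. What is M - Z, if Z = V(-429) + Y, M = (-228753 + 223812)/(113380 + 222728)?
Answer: 9580756893/112036 ≈ 85515.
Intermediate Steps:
V(g) = 1
M = -1647/112036 (M = -4941/336108 = -4941*1/336108 = -1647/112036 ≈ -0.014701)
Z = -85515 (Z = 1 - 85516 = -85515)
M - Z = -1647/112036 - 1*(-85515) = -1647/112036 + 85515 = 9580756893/112036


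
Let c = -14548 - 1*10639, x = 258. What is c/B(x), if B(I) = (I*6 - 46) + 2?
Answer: -25187/1504 ≈ -16.747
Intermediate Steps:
B(I) = -44 + 6*I (B(I) = (6*I - 46) + 2 = (-46 + 6*I) + 2 = -44 + 6*I)
c = -25187 (c = -14548 - 10639 = -25187)
c/B(x) = -25187/(-44 + 6*258) = -25187/(-44 + 1548) = -25187/1504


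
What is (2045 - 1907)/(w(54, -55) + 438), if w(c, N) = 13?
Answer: 138/451 ≈ 0.30599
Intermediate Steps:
(2045 - 1907)/(w(54, -55) + 438) = (2045 - 1907)/(13 + 438) = 138/451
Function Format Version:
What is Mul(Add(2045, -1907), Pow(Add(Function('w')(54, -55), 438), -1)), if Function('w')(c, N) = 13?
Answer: Rational(138, 451) ≈ 0.30599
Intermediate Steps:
Mul(Add(2045, -1907), Pow(Add(Function('w')(54, -55), 438), -1)) = Mul(Add(2045, -1907), Pow(Add(13, 438), -1)) = Mul(138, Pow(451, -1)) = Mul(138, Rational(1, 451)) = Rational(138, 451)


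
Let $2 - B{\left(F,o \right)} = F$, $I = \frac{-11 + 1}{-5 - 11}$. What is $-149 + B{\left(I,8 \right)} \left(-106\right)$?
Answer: $- \frac{1179}{4} \approx -294.75$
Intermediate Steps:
$I = \frac{5}{8}$ ($I = - \frac{10}{-16} = \left(-10\right) \left(- \frac{1}{16}\right) = \frac{5}{8} \approx 0.625$)
$B{\left(F,o \right)} = 2 - F$
$-149 + B{\left(I,8 \right)} \left(-106\right) = -149 + \left(2 - \frac{5}{8}\right) \left(-106\right) = -149 + \frac{11}{8} \left(-106\right) = -149 - \frac{583}{4} = - \frac{1179}{4}$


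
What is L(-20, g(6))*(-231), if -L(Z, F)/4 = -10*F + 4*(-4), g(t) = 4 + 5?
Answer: -97944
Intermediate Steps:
g(t) = 9
L(Z, F) = 64 + 40*F (L(Z, F) = -4*(-10*F + 4*(-4)) = -4*(-10*F - 16) = -4*(-16 - 10*F) = 64 + 40*F)
L(-20, g(6))*(-231) = (64 + 40*9)*(-231) = (64 + 360)*(-231) = 424*(-231) = -97944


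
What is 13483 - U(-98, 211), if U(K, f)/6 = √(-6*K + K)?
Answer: 13483 - 42*√10 ≈ 13350.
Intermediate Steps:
U(K, f) = 6*√5*√(-K) (U(K, f) = 6*√(-6*K + K) = 6*√(-5*K) = 6*(√5*√(-K)) = 6*√5*√(-K))
13483 - U(-98, 211) = 13483 - 6*√5*√(-1*(-98)) = 13483 - 6*√5*√98 = 13483 - 6*√5*7*√2 = 13483 - 42*√10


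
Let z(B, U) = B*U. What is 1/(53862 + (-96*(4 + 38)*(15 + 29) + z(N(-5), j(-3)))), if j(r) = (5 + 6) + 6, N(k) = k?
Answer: -1/123631 ≈ -8.0886e-6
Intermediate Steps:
j(r) = 17 (j(r) = 11 + 6 = 17)
1/(53862 + (-96*(4 + 38)*(15 + 29) + z(N(-5), j(-3)))) = 1/(53862 + (-96*(4 + 38)*(15 + 29) - 5*17)) = 1/(53862 + (-4032*44 - 85)) = 1/(53862 + (-96*1848 - 85)) = 1/(53862 + (-177408 - 85)) = 1/(53862 - 177493) = 1/(-123631) = -1/123631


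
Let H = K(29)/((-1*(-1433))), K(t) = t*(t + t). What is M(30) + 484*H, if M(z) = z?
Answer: 857078/1433 ≈ 598.10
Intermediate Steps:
K(t) = 2*t² (K(t) = t*(2*t) = 2*t²)
H = 1682/1433 (H = (2*29²)/((-1*(-1433))) = (2*841)/1433 = 1682*(1/1433) = 1682/1433 ≈ 1.1738)
M(30) + 484*H = 30 + 484*(1682/1433) = 30 + 814088/1433 = 857078/1433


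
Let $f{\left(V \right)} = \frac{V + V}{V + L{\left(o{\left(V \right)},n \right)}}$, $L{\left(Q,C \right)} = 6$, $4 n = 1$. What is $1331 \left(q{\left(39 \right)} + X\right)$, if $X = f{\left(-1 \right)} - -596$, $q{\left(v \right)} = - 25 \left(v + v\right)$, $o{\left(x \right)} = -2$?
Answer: $- \frac{9013532}{5} \approx -1.8027 \cdot 10^{6}$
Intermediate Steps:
$q{\left(v \right)} = - 50 v$ ($q{\left(v \right)} = - 25 \cdot 2 v = - 50 v$)
$n = \frac{1}{4}$ ($n = \frac{1}{4} \cdot 1 = \frac{1}{4} \approx 0.25$)
$f{\left(V \right)} = \frac{2 V}{6 + V}$ ($f{\left(V \right)} = \frac{V + V}{V + 6} = \frac{2 V}{6 + V}$)
$X = \frac{2978}{5}$ ($X = 2 \left(-1\right) \frac{1}{6 - 1} - -596 = 2 \left(-1\right) \frac{1}{5} + 596 = - \frac{2}{5} + 596 = \frac{2978}{5} \approx 595.6$)
$1331 \left(q{\left(39 \right)} + X\right) = 1331 \left(\left(-50\right) 39 + \frac{2978}{5}\right) = 1331 \left(-1950 + \frac{2978}{5}\right) = 1331 \left(- \frac{6772}{5}\right) = - \frac{9013532}{5}$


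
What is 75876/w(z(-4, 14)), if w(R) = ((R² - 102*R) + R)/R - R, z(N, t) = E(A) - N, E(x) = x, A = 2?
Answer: -75876/101 ≈ -751.25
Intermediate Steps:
z(N, t) = 2 - N
w(R) = -R + (R² - 101*R)/R (w(R) = (R² - 101*R)/R - R = -R + (R² - 101*R)/R)
75876/w(z(-4, 14)) = 75876/(-101) = 75876*(-1/101) = -75876/101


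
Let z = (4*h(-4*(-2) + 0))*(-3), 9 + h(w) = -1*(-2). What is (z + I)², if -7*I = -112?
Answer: 10000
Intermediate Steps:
I = 16 (I = -⅐*(-112) = 16)
h(w) = -7 (h(w) = -9 - 1*(-2) = -9 + 2 = -7)
z = 84 (z = (4*(-7))*(-3) = -28*(-3) = 84)
(z + I)² = (84 + 16)² = 100² = 10000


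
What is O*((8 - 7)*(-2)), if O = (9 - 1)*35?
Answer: -560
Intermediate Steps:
O = 280 (O = 8*35 = 280)
O*((8 - 7)*(-2)) = 280*((8 - 7)*(-2)) = 280*(1*(-2)) = 280*(-2) = -560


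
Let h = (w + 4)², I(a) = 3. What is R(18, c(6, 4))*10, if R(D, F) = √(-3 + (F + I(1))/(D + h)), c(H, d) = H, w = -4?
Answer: 5*I*√10 ≈ 15.811*I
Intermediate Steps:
h = 0 (h = (-4 + 4)² = 0² = 0)
R(D, F) = √(-3 + (3 + F)/D) (R(D, F) = √(-3 + (F + 3)/(D + 0)) = √(-3 + (3 + F)/D))
R(18, c(6, 4))*10 = √((3 + 6 - 3*18)/18)*10 = √((3 + 6 - 54)/18)*10 = √((1/18)*(-45))*10 = √(-5/2)*10 = (I*√10/2)*10 = 5*I*√10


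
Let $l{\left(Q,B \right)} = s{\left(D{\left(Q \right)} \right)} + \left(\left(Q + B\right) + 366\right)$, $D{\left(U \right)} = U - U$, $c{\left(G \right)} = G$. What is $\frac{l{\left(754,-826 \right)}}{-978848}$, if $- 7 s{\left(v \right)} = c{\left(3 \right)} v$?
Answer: $- \frac{147}{489424} \approx -0.00030035$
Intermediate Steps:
$D{\left(U \right)} = 0$
$s{\left(v \right)} = - \frac{3 v}{7}$
$l{\left(Q,B \right)} = 366 + B + Q$ ($l{\left(Q,B \right)} = \left(- \frac{3}{7}\right) 0 + \left(\left(Q + B\right) + 366\right) = 0 + \left(\left(B + Q\right) + 366\right) = 0 + \left(366 + B + Q\right) = 366 + B + Q$)
$\frac{l{\left(754,-826 \right)}}{-978848} = \frac{366 - 826 + 754}{-978848} = 294 \left(- \frac{1}{978848}\right) = - \frac{147}{489424}$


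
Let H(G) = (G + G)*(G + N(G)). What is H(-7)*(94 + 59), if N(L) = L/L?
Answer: 12852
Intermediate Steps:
N(L) = 1
H(G) = 2*G*(1 + G) (H(G) = (G + G)*(G + 1) = (2*G)*(1 + G) = 2*G*(1 + G))
H(-7)*(94 + 59) = (2*(-7)*(1 - 7))*(94 + 59) = (2*(-7)*(-6))*153 = 84*153 = 12852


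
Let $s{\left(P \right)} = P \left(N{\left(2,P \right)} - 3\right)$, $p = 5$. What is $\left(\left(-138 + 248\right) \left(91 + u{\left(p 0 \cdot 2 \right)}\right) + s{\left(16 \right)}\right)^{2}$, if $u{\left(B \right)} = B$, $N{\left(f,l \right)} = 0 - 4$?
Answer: $97970404$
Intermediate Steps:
$N{\left(f,l \right)} = -4$ ($N{\left(f,l \right)} = 0 - 4 = -4$)
$s{\left(P \right)} = - 7 P$ ($s{\left(P \right)} = P \left(-4 - 3\right) = P \left(-7\right) = - 7 P$)
$\left(\left(-138 + 248\right) \left(91 + u{\left(p 0 \cdot 2 \right)}\right) + s{\left(16 \right)}\right)^{2} = \left(\left(-138 + 248\right) \left(91 + 5 \cdot 0 \cdot 2\right) - 112\right)^{2} = \left(110 \left(91 + 0 \cdot 2\right) - 112\right)^{2} = \left(110 \left(91 + 0\right) - 112\right)^{2} = \left(110 \cdot 91 - 112\right)^{2} = \left(10010 - 112\right)^{2} = 9898^{2} = 97970404$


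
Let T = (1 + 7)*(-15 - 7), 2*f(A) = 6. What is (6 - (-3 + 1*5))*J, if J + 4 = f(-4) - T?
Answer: 700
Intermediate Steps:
f(A) = 3 (f(A) = (½)*6 = 3)
T = -176 (T = 8*(-22) = -176)
J = 175 (J = -4 + (3 - 1*(-176)) = -4 + (3 + 176) = -4 + 179 = 175)
(6 - (-3 + 1*5))*J = (6 - (-3 + 1*5))*175 = (6 - (-3 + 5))*175 = (6 - 1*2)*175 = (6 - 2)*175 = 4*175 = 700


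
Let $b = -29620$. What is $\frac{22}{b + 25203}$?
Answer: $- \frac{22}{4417} \approx -0.0049808$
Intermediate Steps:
$\frac{22}{b + 25203} = \frac{22}{-29620 + 25203} = \frac{22}{-4417} = 22 \left(- \frac{1}{4417}\right) = - \frac{22}{4417}$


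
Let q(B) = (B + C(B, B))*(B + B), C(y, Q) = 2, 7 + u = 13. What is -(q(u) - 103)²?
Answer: -49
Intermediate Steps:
u = 6 (u = -7 + 13 = 6)
q(B) = 2*B*(2 + B) (q(B) = (B + 2)*(B + B) = (2 + B)*(2*B) = 2*B*(2 + B))
-(q(u) - 103)² = -(2*6*(2 + 6) - 103)² = -(2*6*8 - 103)² = -(96 - 103)² = -1*(-7)² = -1*49 = -49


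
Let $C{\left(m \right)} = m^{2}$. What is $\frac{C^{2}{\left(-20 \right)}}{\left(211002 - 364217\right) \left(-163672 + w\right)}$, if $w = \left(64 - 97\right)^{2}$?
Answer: $\frac{32000}{4982030869} \approx 6.4231 \cdot 10^{-6}$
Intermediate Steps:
$w = 1089$ ($w = \left(-33\right)^{2} = 1089$)
$\frac{C^{2}{\left(-20 \right)}}{\left(211002 - 364217\right) \left(-163672 + w\right)} = \frac{\left(\left(-20\right)^{2}\right)^{2}}{\left(211002 - 364217\right) \left(-163672 + 1089\right)} = \frac{400^{2}}{\left(-153215\right) \left(-162583\right)} = \frac{160000}{24910154345} = 160000 \cdot \frac{1}{24910154345} = \frac{32000}{4982030869}$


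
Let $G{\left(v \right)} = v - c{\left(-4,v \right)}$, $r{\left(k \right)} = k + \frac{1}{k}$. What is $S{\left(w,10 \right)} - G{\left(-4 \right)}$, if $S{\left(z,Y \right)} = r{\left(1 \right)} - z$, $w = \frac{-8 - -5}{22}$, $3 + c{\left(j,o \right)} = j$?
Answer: $- \frac{19}{22} \approx -0.86364$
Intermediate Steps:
$c{\left(j,o \right)} = -3 + j$
$w = - \frac{3}{22}$ ($w = \left(-8 + 5\right) \frac{1}{22} = \left(-3\right) \frac{1}{22} = - \frac{3}{22} \approx -0.13636$)
$G{\left(v \right)} = 7 + v$ ($G{\left(v \right)} = v - \left(-3 - 4\right) = v - -7 = v + 7 = 7 + v$)
$S{\left(z,Y \right)} = 2 - z$ ($S{\left(z,Y \right)} = \left(1 + 1^{-1}\right) - z = \left(1 + 1\right) - z = 2 - z$)
$S{\left(w,10 \right)} - G{\left(-4 \right)} = \left(2 - - \frac{3}{22}\right) - \left(7 - 4\right) = \left(2 + \frac{3}{22}\right) - 3 = \frac{47}{22} - 3 = - \frac{19}{22}$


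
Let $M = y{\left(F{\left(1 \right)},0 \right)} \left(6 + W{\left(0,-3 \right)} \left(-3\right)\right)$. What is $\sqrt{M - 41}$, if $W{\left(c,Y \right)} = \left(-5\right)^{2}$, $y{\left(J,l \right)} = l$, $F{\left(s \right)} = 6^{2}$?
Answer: $i \sqrt{41} \approx 6.4031 i$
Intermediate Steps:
$F{\left(s \right)} = 36$
$W{\left(c,Y \right)} = 25$
$M = 0$ ($M = 0 \left(6 + 25 \left(-3\right)\right) = 0 \left(6 - 75\right) = 0 \left(-69\right) = 0$)
$\sqrt{M - 41} = \sqrt{0 - 41} = \sqrt{-41} = i \sqrt{41}$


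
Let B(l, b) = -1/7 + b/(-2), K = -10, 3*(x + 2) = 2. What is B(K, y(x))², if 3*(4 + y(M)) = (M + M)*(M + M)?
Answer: 16129/35721 ≈ 0.45153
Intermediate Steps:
x = -4/3 (x = -2 + (⅓)*2 = -2 + ⅔ = -4/3 ≈ -1.3333)
y(M) = -4 + 4*M²/3 (y(M) = -4 + ((M + M)*(M + M))/3 = -4 + ((2*M)*(2*M))/3 = -4 + (4*M²)/3 = -4 + 4*M²/3)
B(l, b) = -⅐ - b/2 (B(l, b) = -1*⅐ + b*(-½) = -⅐ - b/2)
B(K, y(x))² = (-⅐ - (-4 + 4*(-4/3)²/3)/2)² = (-⅐ - (-4 + (4/3)*(16/9))/2)² = (-⅐ - (-4 + 64/27)/2)² = (-⅐ - ½*(-44/27))² = (-⅐ + 22/27)² = (127/189)² = 16129/35721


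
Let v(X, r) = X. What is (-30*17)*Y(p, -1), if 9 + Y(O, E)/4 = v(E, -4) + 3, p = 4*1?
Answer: 14280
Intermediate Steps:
p = 4
Y(O, E) = -24 + 4*E (Y(O, E) = -36 + 4*(E + 3) = -36 + 4*(3 + E) = -36 + (12 + 4*E) = -24 + 4*E)
(-30*17)*Y(p, -1) = (-30*17)*(-24 + 4*(-1)) = -510*(-24 - 4) = -510*(-28) = 14280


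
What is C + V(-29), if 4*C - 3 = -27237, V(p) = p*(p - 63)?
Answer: -8281/2 ≈ -4140.5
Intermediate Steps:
V(p) = p*(-63 + p)
C = -13617/2 (C = ¾ + (¼)*(-27237) = ¾ - 27237/4 = -13617/2 ≈ -6808.5)
C + V(-29) = -13617/2 - 29*(-63 - 29) = -13617/2 - 29*(-92) = -13617/2 + 2668 = -8281/2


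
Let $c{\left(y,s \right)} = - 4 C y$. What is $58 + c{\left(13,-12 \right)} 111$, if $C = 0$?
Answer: $58$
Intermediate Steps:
$c{\left(y,s \right)} = 0$ ($c{\left(y,s \right)} = \left(-4\right) 0 y = 0 y = 0$)
$58 + c{\left(13,-12 \right)} 111 = 58 + 0 \cdot 111 = 58 + 0 = 58$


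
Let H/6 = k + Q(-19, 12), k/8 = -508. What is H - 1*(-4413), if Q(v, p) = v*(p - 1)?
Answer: -21225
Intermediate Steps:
k = -4064 (k = 8*(-508) = -4064)
Q(v, p) = v*(-1 + p)
H = -25638 (H = 6*(-4064 - 19*(-1 + 12)) = 6*(-4064 - 19*11) = 6*(-4064 - 209) = 6*(-4273) = -25638)
H - 1*(-4413) = -25638 - 1*(-4413) = -25638 + 4413 = -21225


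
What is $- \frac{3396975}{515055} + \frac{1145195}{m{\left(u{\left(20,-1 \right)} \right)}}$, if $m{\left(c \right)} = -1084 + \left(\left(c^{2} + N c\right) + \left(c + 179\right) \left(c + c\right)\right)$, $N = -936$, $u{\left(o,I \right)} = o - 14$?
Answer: $- \frac{40328971175}{152593628} \approx -264.29$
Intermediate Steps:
$u{\left(o,I \right)} = -14 + o$ ($u{\left(o,I \right)} = o - 14 = -14 + o$)
$m{\left(c \right)} = -1084 + c^{2} - 936 c + 2 c \left(179 + c\right)$ ($m{\left(c \right)} = -1084 + \left(\left(c^{2} - 936 c\right) + \left(c + 179\right) \left(c + c\right)\right) = -1084 + \left(\left(c^{2} - 936 c\right) + \left(179 + c\right) 2 c\right) = -1084 + \left(\left(c^{2} - 936 c\right) + 2 c \left(179 + c\right)\right) = -1084 + \left(c^{2} - 936 c + 2 c \left(179 + c\right)\right) = -1084 + c^{2} - 936 c + 2 c \left(179 + c\right)$)
$- \frac{3396975}{515055} + \frac{1145195}{m{\left(u{\left(20,-1 \right)} \right)}} = - \frac{3396975}{515055} + \frac{1145195}{-1084 - 578 \left(-14 + 20\right) + 3 \left(-14 + 20\right)^{2}} = \left(-3396975\right) \frac{1}{515055} + \frac{1145195}{-1084 - 3468 + 3 \cdot 6^{2}} = - \frac{226465}{34337} + \frac{1145195}{-1084 - 3468 + 3 \cdot 36} = - \frac{226465}{34337} + \frac{1145195}{-1084 - 3468 + 108} = - \frac{226465}{34337} + \frac{1145195}{-4444} = - \frac{226465}{34337} + 1145195 \left(- \frac{1}{4444}\right) = - \frac{226465}{34337} - \frac{1145195}{4444} = - \frac{40328971175}{152593628}$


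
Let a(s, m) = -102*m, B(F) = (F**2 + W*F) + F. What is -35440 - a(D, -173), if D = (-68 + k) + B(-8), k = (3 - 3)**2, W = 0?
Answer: -53086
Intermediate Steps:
B(F) = F + F**2 (B(F) = (F**2 + 0*F) + F = (F**2 + 0) + F = F**2 + F = F + F**2)
k = 0 (k = 0**2 = 0)
D = -12 (D = (-68 + 0) - 8*(1 - 8) = -68 - 8*(-7) = -68 + 56 = -12)
-35440 - a(D, -173) = -35440 - (-102)*(-173) = -35440 - 1*17646 = -35440 - 17646 = -53086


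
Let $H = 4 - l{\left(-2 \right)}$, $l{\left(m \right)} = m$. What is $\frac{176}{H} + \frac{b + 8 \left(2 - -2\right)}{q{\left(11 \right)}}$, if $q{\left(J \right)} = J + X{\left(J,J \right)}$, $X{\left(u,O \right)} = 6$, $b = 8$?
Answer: $\frac{1616}{51} \approx 31.686$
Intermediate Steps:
$q{\left(J \right)} = 6 + J$ ($q{\left(J \right)} = J + 6 = 6 + J$)
$H = 6$ ($H = 4 - -2 = 4 + 2 = 6$)
$\frac{176}{H} + \frac{b + 8 \left(2 - -2\right)}{q{\left(11 \right)}} = \frac{176}{6} + \frac{8 + 8 \left(2 - -2\right)}{6 + 11} = 176 \cdot \frac{1}{6} + \frac{8 + 8 \left(2 + 2\right)}{17} = \frac{88}{3} + \left(8 + 8 \cdot 4\right) \frac{1}{17} = \frac{88}{3} + \left(8 + 32\right) \frac{1}{17} = \frac{88}{3} + 40 \cdot \frac{1}{17} = \frac{88}{3} + \frac{40}{17} = \frac{1616}{51}$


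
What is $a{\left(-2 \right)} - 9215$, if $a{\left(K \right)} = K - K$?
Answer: $-9215$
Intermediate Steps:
$a{\left(K \right)} = 0$
$a{\left(-2 \right)} - 9215 = 0 - 9215 = -9215$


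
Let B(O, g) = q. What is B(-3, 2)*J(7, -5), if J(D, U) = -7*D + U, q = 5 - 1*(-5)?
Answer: -540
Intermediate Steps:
q = 10 (q = 5 + 5 = 10)
B(O, g) = 10
J(D, U) = U - 7*D
B(-3, 2)*J(7, -5) = 10*(-5 - 7*7) = 10*(-5 - 49) = 10*(-54) = -540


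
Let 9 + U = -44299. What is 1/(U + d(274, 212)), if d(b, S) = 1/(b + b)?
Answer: -548/24280783 ≈ -2.2569e-5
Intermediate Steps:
U = -44308 (U = -9 - 44299 = -44308)
d(b, S) = 1/(2*b)
1/(U + d(274, 212)) = 1/(-44308 + (½)/274) = 1/(-44308 + (½)*(1/274)) = 1/(-44308 + 1/548) = 1/(-24280783/548) = -548/24280783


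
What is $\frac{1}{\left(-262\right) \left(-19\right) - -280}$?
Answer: $\frac{1}{5258} \approx 0.00019019$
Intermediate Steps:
$\frac{1}{\left(-262\right) \left(-19\right) - -280} = \frac{1}{4978 + 280} = \frac{1}{5258}$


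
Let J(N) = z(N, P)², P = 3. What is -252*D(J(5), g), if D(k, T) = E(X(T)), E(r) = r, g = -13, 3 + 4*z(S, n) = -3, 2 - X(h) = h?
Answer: -3780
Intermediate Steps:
X(h) = 2 - h
z(S, n) = -3/2 (z(S, n) = -¾ + (¼)*(-3) = -¾ - ¾ = -3/2)
J(N) = 9/4 (J(N) = (-3/2)² = 9/4)
D(k, T) = 2 - T
-252*D(J(5), g) = -252*(2 - 1*(-13)) = -252*(2 + 13) = -252*15 = -3780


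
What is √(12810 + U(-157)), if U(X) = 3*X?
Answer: 3*√1371 ≈ 111.08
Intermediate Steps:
√(12810 + U(-157)) = √(12810 + 3*(-157)) = √(12810 - 471) = √12339 = 3*√1371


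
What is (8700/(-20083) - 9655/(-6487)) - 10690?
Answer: -1392538856025/130278421 ≈ -10689.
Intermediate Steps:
(8700/(-20083) - 9655/(-6487)) - 10690 = (8700*(-1/20083) - 9655*(-1/6487)) - 10690 = (-8700/20083 + 9655/6487) - 10690 = 137464465/130278421 - 10690 = -1392538856025/130278421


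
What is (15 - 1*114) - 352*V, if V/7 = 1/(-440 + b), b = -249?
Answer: -65747/689 ≈ -95.424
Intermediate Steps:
V = -7/689 (V = 7/(-440 - 249) = 7/(-689) = 7*(-1/689) = -7/689 ≈ -0.010160)
(15 - 1*114) - 352*V = (15 - 1*114) - 352*(-7/689) = (15 - 114) + 2464/689 = -99 + 2464/689 = -65747/689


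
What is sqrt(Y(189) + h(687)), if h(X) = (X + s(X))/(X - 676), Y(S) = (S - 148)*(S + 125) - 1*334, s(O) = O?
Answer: sqrt(1532454)/11 ≈ 112.54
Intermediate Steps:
Y(S) = -334 + (-148 + S)*(125 + S) (Y(S) = (-148 + S)*(125 + S) - 334 = -334 + (-148 + S)*(125 + S))
h(X) = 2*X/(-676 + X) (h(X) = (X + X)/(X - 676) = (2*X)/(-676 + X) = 2*X/(-676 + X))
sqrt(Y(189) + h(687)) = sqrt((-18834 + 189**2 - 23*189) + 2*687/(-676 + 687)) = sqrt((-18834 + 35721 - 4347) + 2*687/11) = sqrt(12540 + 2*687*(1/11)) = sqrt(12540 + 1374/11) = sqrt(139314/11) = sqrt(1532454)/11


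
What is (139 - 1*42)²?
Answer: 9409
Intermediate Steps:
(139 - 1*42)² = (139 - 42)² = 97² = 9409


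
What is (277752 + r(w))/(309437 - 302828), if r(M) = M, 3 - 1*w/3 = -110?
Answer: 92697/2203 ≈ 42.078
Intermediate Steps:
w = 339 (w = 9 - 3*(-110) = 9 + 330 = 339)
(277752 + r(w))/(309437 - 302828) = (277752 + 339)/(309437 - 302828) = 278091/6609 = 278091*(1/6609) = 92697/2203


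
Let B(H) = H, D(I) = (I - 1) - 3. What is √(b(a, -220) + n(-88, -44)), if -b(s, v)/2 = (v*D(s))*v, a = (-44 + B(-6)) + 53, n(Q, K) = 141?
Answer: √96941 ≈ 311.35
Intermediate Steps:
D(I) = -4 + I (D(I) = (-1 + I) - 3 = -4 + I)
a = 3 (a = (-44 - 6) + 53 = -50 + 53 = 3)
b(s, v) = -2*v²*(-4 + s) (b(s, v) = -2*v*(-4 + s)*v = -2*v²*(-4 + s))
√(b(a, -220) + n(-88, -44)) = √(2*(-220)²*(4 - 1*3) + 141) = √(2*48400*(4 - 3) + 141) = √(2*48400*1 + 141) = √(96800 + 141) = √96941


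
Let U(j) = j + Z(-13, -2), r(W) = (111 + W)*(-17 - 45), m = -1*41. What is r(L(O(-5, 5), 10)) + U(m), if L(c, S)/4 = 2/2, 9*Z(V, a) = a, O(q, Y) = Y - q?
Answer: -64541/9 ≈ -7171.2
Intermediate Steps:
m = -41
Z(V, a) = a/9
L(c, S) = 4 (L(c, S) = 4*(2/2) = 4*(2*(1/2)) = 4*1 = 4)
r(W) = -6882 - 62*W (r(W) = (111 + W)*(-62) = -6882 - 62*W)
U(j) = -2/9 + j (U(j) = j + (1/9)*(-2) = j - 2/9 = -2/9 + j)
r(L(O(-5, 5), 10)) + U(m) = (-6882 - 62*4) + (-2/9 - 41) = (-6882 - 248) - 371/9 = -7130 - 371/9 = -64541/9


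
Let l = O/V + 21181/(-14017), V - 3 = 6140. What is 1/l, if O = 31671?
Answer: 86106431/313817524 ≈ 0.27438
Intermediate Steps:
V = 6143 (V = 3 + 6140 = 6143)
l = 313817524/86106431 (l = 31671/6143 + 21181/(-14017) = 31671*(1/6143) + 21181*(-1/14017) = 31671/6143 - 21181/14017 = 313817524/86106431 ≈ 3.6445)
1/l = 1/(313817524/86106431) = 86106431/313817524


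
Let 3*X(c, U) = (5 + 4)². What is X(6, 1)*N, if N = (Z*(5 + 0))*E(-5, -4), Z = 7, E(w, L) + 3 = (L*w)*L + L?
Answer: -82215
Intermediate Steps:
E(w, L) = -3 + L + w*L² (E(w, L) = -3 + ((L*w)*L + L) = -3 + (w*L² + L) = -3 + (L + w*L²) = -3 + L + w*L²)
X(c, U) = 27 (X(c, U) = (5 + 4)²/3 = (⅓)*9² = (⅓)*81 = 27)
N = -3045 (N = (7*(5 + 0))*(-3 - 4 - 5*(-4)²) = (7*5)*(-3 - 4 - 5*16) = 35*(-3 - 4 - 80) = 35*(-87) = -3045)
X(6, 1)*N = 27*(-3045) = -82215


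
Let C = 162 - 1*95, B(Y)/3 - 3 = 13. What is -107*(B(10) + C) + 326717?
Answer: 314412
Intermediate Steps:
B(Y) = 48 (B(Y) = 9 + 3*13 = 9 + 39 = 48)
C = 67 (C = 162 - 95 = 67)
-107*(B(10) + C) + 326717 = -107*(48 + 67) + 326717 = -107*115 + 326717 = -12305 + 326717 = 314412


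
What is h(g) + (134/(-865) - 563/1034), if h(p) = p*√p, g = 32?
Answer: -625551/894410 + 128*√2 ≈ 180.32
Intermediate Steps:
h(p) = p^(3/2)
h(g) + (134/(-865) - 563/1034) = 32^(3/2) + (134/(-865) - 563/1034) = 128*√2 + (134*(-1/865) - 563*1/1034) = 128*√2 + (-134/865 - 563/1034) = 128*√2 - 625551/894410 = -625551/894410 + 128*√2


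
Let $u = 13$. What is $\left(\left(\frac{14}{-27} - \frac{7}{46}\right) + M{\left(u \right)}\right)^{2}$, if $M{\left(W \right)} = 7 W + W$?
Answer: $\frac{16469872225}{1542564} \approx 10677.0$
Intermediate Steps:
$M{\left(W \right)} = 8 W$
$\left(\left(\frac{14}{-27} - \frac{7}{46}\right) + M{\left(u \right)}\right)^{2} = \left(\left(\frac{14}{-27} - \frac{7}{46}\right) + 8 \cdot 13\right)^{2} = \left(\left(14 \left(- \frac{1}{27}\right) - \frac{7}{46}\right) + 104\right)^{2} = \left(\left(- \frac{14}{27} - \frac{7}{46}\right) + 104\right)^{2} = \left(- \frac{833}{1242} + 104\right)^{2} = \left(\frac{128335}{1242}\right)^{2} = \frac{16469872225}{1542564}$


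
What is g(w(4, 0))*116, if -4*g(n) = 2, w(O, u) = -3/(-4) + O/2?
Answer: -58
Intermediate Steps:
w(O, u) = ¾ + O/2 (w(O, u) = -3*(-¼) + O*(½) = ¾ + O/2)
g(n) = -½ (g(n) = -¼*2 = -½)
g(w(4, 0))*116 = -½*116 = -58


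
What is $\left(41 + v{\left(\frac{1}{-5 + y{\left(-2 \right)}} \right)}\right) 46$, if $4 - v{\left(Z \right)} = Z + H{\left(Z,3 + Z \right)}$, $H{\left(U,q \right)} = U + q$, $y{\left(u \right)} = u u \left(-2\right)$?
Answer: $\frac{25254}{13} \approx 1942.6$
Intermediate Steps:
$y{\left(u \right)} = - 2 u^{2}$ ($y{\left(u \right)} = u^{2} \left(-2\right) = - 2 u^{2}$)
$v{\left(Z \right)} = 1 - 3 Z$ ($v{\left(Z \right)} = 4 - \left(Z + \left(Z + \left(3 + Z\right)\right)\right) = 4 - \left(Z + \left(3 + 2 Z\right)\right) = 4 - \left(3 + 3 Z\right) = 1 - 3 Z$)
$\left(41 + v{\left(\frac{1}{-5 + y{\left(-2 \right)}} \right)}\right) 46 = \left(41 + \left(1 - \frac{3}{-5 - 2 \left(-2\right)^{2}}\right)\right) 46 = \left(41 + \left(1 - \frac{3}{-5 - 8}\right)\right) 46 = \left(41 + \left(1 - \frac{3}{-13}\right)\right) 46 = \left(41 + \left(1 - - \frac{3}{13}\right)\right) 46 = \left(41 + \left(1 + \frac{3}{13}\right)\right) 46 = \left(41 + \frac{16}{13}\right) 46 = \frac{549}{13} \cdot 46 = \frac{25254}{13}$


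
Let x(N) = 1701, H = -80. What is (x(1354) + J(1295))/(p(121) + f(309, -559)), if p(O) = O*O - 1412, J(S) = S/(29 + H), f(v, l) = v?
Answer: 6104/49317 ≈ 0.12377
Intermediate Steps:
J(S) = -S/51 (J(S) = S/(29 - 80) = S/(-51) = -S/51)
p(O) = -1412 + O**2 (p(O) = O**2 - 1412 = -1412 + O**2)
(x(1354) + J(1295))/(p(121) + f(309, -559)) = (1701 - 1/51*1295)/((-1412 + 121**2) + 309) = (1701 - 1295/51)/((-1412 + 14641) + 309) = 85456/(51*(13229 + 309)) = (85456/51)/13538 = (85456/51)*(1/13538) = 6104/49317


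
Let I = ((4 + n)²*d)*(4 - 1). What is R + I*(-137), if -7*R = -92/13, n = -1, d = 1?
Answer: -336517/91 ≈ -3698.0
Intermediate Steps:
R = 92/91 (R = -(-92)/(7*13) = -⅐*(-92/13) = 92/91 ≈ 1.0110)
I = 27 (I = ((4 - 1)²*1)*(4 - 1) = (3²*1)*3 = (9*1)*3 = 9*3 = 27)
R + I*(-137) = 92/91 + 27*(-137) = 92/91 - 3699 = -336517/91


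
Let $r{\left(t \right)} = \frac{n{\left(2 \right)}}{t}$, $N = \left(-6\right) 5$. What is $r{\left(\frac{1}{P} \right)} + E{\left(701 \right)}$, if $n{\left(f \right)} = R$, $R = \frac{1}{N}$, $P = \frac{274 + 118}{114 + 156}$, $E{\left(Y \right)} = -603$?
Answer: $- \frac{1221173}{2025} \approx -603.05$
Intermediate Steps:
$N = -30$
$P = \frac{196}{135}$ ($P = \frac{392}{270} = 392 \cdot \frac{1}{270} = \frac{196}{135} \approx 1.4519$)
$R = - \frac{1}{30}$ ($R = \frac{1}{-30} = - \frac{1}{30} \approx -0.033333$)
$n{\left(f \right)} = - \frac{1}{30}$
$r{\left(t \right)} = - \frac{1}{30 t}$
$r{\left(\frac{1}{P} \right)} + E{\left(701 \right)} = - \frac{1}{30 \frac{1}{\frac{196}{135}}} - 603 = - \frac{1}{30 \cdot \frac{135}{196}} - 603 = \left(- \frac{1}{30}\right) \frac{196}{135} - 603 = - \frac{98}{2025} - 603 = - \frac{1221173}{2025}$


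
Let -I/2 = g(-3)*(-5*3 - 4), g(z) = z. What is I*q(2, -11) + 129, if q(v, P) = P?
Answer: 1383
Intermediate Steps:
I = -114 (I = -(-6)*(-5*3 - 4) = -(-6)*(-15 - 4) = -(-6)*(-19) = -2*57 = -114)
I*q(2, -11) + 129 = -114*(-11) + 129 = 1254 + 129 = 1383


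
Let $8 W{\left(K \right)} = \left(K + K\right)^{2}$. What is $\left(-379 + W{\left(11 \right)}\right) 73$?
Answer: $- \frac{46501}{2} \approx -23251.0$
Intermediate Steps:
$W{\left(K \right)} = \frac{K^{2}}{2}$ ($W{\left(K \right)} = \frac{\left(K + K\right)^{2}}{8} = \frac{\left(2 K\right)^{2}}{8} = \frac{4 K^{2}}{8} = \frac{K^{2}}{2}$)
$\left(-379 + W{\left(11 \right)}\right) 73 = \left(-379 + \frac{11^{2}}{2}\right) 73 = \left(-379 + \frac{1}{2} \cdot 121\right) 73 = \left(-379 + \frac{121}{2}\right) 73 = \left(- \frac{637}{2}\right) 73 = - \frac{46501}{2}$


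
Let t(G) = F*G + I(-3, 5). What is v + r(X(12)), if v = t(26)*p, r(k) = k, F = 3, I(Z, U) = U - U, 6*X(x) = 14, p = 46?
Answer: 10771/3 ≈ 3590.3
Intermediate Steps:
X(x) = 7/3 (X(x) = (⅙)*14 = 7/3)
I(Z, U) = 0
t(G) = 3*G (t(G) = 3*G + 0 = 3*G)
v = 3588 (v = (3*26)*46 = 78*46 = 3588)
v + r(X(12)) = 3588 + 7/3 = 10771/3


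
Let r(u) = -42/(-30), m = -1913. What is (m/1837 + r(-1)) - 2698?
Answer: -24777836/9185 ≈ -2697.6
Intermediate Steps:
r(u) = 7/5 (r(u) = -42*(-1/30) = 7/5)
(m/1837 + r(-1)) - 2698 = (-1913/1837 + 7/5) - 2698 = 3294/9185 - 2698 = -24777836/9185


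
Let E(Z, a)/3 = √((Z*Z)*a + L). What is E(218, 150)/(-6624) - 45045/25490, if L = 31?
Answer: -9009/5098 - √7128631/2208 ≈ -2.9764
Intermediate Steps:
E(Z, a) = 3*√(31 + a*Z²) (E(Z, a) = 3*√((Z*Z)*a + 31) = 3*√(Z²*a + 31) = 3*√(a*Z² + 31) = 3*√(31 + a*Z²))
E(218, 150)/(-6624) - 45045/25490 = (3*√(31 + 150*218²))/(-6624) - 45045/25490 = (3*√(31 + 150*47524))*(-1/6624) - 45045*1/25490 = (3*√(31 + 7128600))*(-1/6624) - 9009/5098 = (3*√7128631)*(-1/6624) - 9009/5098 = -√7128631/2208 - 9009/5098 = -9009/5098 - √7128631/2208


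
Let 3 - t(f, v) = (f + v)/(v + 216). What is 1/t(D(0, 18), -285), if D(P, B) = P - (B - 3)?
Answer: -23/31 ≈ -0.74194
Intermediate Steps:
D(P, B) = 3 + P - B (D(P, B) = P - (-3 + B) = P + (3 - B) = 3 + P - B)
t(f, v) = 3 - (f + v)/(216 + v) (t(f, v) = 3 - (f + v)/(v + 216) = 3 - (f + v)/(216 + v))
1/t(D(0, 18), -285) = 1/((648 - (3 + 0 - 1*18) + 2*(-285))/(216 - 285)) = 1/((648 - (3 + 0 - 18) - 570)/(-69)) = 1/(-(648 - 1*(-15) - 570)/69) = 1/(-(648 + 15 - 570)/69) = 1/(-1/69*93) = 1/(-31/23) = -23/31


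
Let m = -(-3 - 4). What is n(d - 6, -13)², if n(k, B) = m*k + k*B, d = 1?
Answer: 900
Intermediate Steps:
m = 7 (m = -1*(-7) = 7)
n(k, B) = 7*k + B*k (n(k, B) = 7*k + k*B = 7*k + B*k)
n(d - 6, -13)² = ((1 - 6)*(7 - 13))² = (-5*(-6))² = 30² = 900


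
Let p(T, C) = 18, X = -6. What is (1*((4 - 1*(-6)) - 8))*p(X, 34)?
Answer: 36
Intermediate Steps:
(1*((4 - 1*(-6)) - 8))*p(X, 34) = (1*((4 - 1*(-6)) - 8))*18 = (1*((4 + 6) - 8))*18 = (1*(10 - 8))*18 = (1*2)*18 = 2*18 = 36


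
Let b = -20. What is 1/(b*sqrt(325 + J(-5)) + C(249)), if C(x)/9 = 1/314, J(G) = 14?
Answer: -942/4456539173 - 1971920*sqrt(339)/13369617519 ≈ -0.0027158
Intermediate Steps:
C(x) = 9/314
1/(b*sqrt(325 + J(-5)) + C(249)) = 1/(-20*sqrt(325 + 14) + 9/314) = 1/(-20*sqrt(339) + 9/314) = 1/(9/314 - 20*sqrt(339))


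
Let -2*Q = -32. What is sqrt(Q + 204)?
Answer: 2*sqrt(55) ≈ 14.832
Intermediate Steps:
Q = 16 (Q = -1/2*(-32) = 16)
sqrt(Q + 204) = sqrt(16 + 204) = sqrt(220) = 2*sqrt(55)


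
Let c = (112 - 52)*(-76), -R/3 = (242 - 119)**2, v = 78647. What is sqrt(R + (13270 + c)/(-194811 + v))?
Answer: I*sqrt(153114147273298)/58082 ≈ 213.04*I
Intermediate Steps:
R = -45387 (R = -3*(242 - 119)**2 = -3*123**2 = -3*15129 = -45387)
c = -4560 (c = 60*(-76) = -4560)
sqrt(R + (13270 + c)/(-194811 + v)) = sqrt(-45387 + (13270 - 4560)/(-194811 + 78647)) = sqrt(-45387 + 8710/(-116164)) = sqrt(-45387 + 8710*(-1/116164)) = sqrt(-45387 - 4355/58082) = sqrt(-2636172089/58082) = I*sqrt(153114147273298)/58082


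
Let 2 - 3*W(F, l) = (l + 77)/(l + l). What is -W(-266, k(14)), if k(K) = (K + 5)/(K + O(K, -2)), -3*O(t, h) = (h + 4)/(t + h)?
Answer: 18301/2052 ≈ 8.9186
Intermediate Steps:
O(t, h) = -(4 + h)/(3*(h + t)) (O(t, h) = -(h + 4)/(3*(t + h)) = -(4 + h)/(3*(h + t)))
k(K) = (5 + K)/(K - 2/(3*(-2 + K))) (k(K) = (K + 5)/(K + (-4 - 1*(-2))/(3*(-2 + K))) = (5 + K)/(K + (-4 + 2)/(3*(-2 + K))) = (5 + K)/(K + (1/3)*(-2)/(-2 + K)) = (5 + K)/(K - 2/(3*(-2 + K))))
W(F, l) = 2/3 - (77 + l)/(6*l) (W(F, l) = 2/3 - (l + 77)/(3*(l + l)) = 2/3 - (77 + l)/(3*(2*l)) = 2/3 - (77 + l)*1/(2*l)/3 = 2/3 - (77 + l)/(6*l))
-W(-266, k(14)) = -(-77 + 3*(3*(-2 + 14)*(5 + 14)/(-2 + 3*14*(-2 + 14))))/(6*(3*(-2 + 14)*(5 + 14)/(-2 + 3*14*(-2 + 14)))) = -(-77 + 3*(3*12*19/(-2 + 3*14*12)))/(6*(3*12*19/(-2 + 3*14*12))) = -(-77 + 3*(3*12*19/(-2 + 504)))/(6*(3*12*19/(-2 + 504))) = -(-77 + 3*(3*12*19/502))/(6*(3*12*19/502)) = -(-77 + 3*(3*(1/502)*12*19))/(6*(3*(1/502)*12*19)) = -(-77 + 3*(342/251))/(6*342/251) = -251*(-77 + 1026/251)/(6*342) = -251*(-18301)/(6*342*251) = -1*(-18301/2052) = 18301/2052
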